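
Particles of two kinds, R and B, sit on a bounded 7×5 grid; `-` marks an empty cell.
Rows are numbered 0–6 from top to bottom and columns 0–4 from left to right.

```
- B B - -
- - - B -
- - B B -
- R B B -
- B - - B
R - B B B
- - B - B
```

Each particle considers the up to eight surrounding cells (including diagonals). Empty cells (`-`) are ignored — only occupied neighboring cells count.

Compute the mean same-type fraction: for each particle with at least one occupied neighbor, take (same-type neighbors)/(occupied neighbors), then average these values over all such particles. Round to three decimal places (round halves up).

Row 0: (0,1)B 1/1 · (0,2)B 2/2
Row 1: (1,3)B 3/3
Row 2: (2,2)B 4/5 · (2,3)B 4/4
Row 3: (3,1)R 0/3 · (3,2)B 4/5 · (3,3)B 4/4
Row 4: (4,1)B 2/4 · (4,4)B 3/3
Row 5: (5,0)R 0/1 · (5,2)B 3/3 · (5,3)B 5/5 · (5,4)B 3/3
Row 6: (6,2)B 2/2 · (6,4)B 2/2
Sum over 16 particles: 1/1 + 2/2 + 3/3 + 4/5 + 4/4 + 0/3 + 4/5 + 4/4 + 2/4 + 3/3 + 0/1 + 3/3 + 5/5 + 3/3 + 2/2 + 2/2 = 131/10; mean = 131/10 ÷ 16 = 131/160 = 0.81875 → 0.819.

0.819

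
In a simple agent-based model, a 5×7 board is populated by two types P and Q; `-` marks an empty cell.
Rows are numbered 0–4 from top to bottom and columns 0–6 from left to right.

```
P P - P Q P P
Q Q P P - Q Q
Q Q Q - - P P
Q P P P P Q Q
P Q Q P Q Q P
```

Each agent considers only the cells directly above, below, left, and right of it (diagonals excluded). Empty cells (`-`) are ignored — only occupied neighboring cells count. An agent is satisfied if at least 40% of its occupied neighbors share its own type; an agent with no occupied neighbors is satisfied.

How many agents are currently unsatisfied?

Row 0: (0,0)P 1/2 ok · (0,1)P 1/2 ok · (0,3)P 1/2 ok · (0,4)Q 0/2 unhappy · (0,5)P 1/3 unhappy · (0,6)P 1/2 ok
Row 1: (1,0)Q 2/3 ok · (1,1)Q 2/4 ok · (1,2)P 1/3 unhappy · (1,3)P 2/2 ok · (1,5)Q 1/3 unhappy · (1,6)Q 1/3 unhappy
Row 2: (2,0)Q 3/3 ok · (2,1)Q 3/4 ok · (2,2)Q 1/3 unhappy · (2,5)P 1/3 unhappy · (2,6)P 1/3 unhappy
Row 3: (3,0)Q 1/3 unhappy · (3,1)P 1/4 unhappy · (3,2)P 2/4 ok · (3,3)P 3/3 ok · (3,4)P 1/3 unhappy · (3,5)Q 2/4 ok · (3,6)Q 1/3 unhappy
Row 4: (4,0)P 0/2 unhappy · (4,1)Q 1/3 unhappy · (4,2)Q 1/3 unhappy · (4,3)P 1/3 unhappy · (4,4)Q 1/3 unhappy · (4,5)Q 2/3 ok · (4,6)P 0/2 unhappy
Unsatisfied: (0,4), (0,5), (1,2), (1,5), (1,6), (2,2), (2,5), (2,6), (3,0), (3,1), (3,4), (3,6), (4,0), (4,1), (4,2), (4,3), (4,4), (4,6) — 18 in total.

18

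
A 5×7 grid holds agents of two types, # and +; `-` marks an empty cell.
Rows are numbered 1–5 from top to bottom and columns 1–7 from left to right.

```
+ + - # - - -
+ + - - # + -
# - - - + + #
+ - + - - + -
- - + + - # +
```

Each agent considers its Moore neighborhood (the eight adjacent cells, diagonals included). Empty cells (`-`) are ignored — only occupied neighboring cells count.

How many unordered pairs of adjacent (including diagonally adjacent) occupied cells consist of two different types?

Scan each occupied cell's neighbors to the right and below (and the two forward diagonals) so each pair is counted once.
Row 1: +(1,1)–+(1,2)= +(1,1)–+(2,1)= +(1,1)–+(2,2)= +(1,2)–+(2,2)= +(1,2)–+(2,1)= #(1,4)–#(2,5)=  → 0/6 unlike.
Row 2: +(2,1)–+(2,2)= +(2,1)–#(3,1)≠ +(2,2)–#(3,1)≠ #(2,5)–+(2,6)≠ #(2,5)–+(3,5)≠ #(2,5)–+(3,6)≠ +(2,6)–+(3,6)= +(2,6)–#(3,7)≠ +(2,6)–+(3,5)=  → 6/9 unlike.
Row 3: #(3,1)–+(4,1)≠ +(3,5)–+(3,6)= +(3,5)–+(4,6)= +(3,6)–#(3,7)≠ +(3,6)–+(4,6)= #(3,7)–+(4,6)≠  → 3/6 unlike.
Row 4: +(4,3)–+(5,3)= +(4,3)–+(5,4)= +(4,6)–#(5,6)≠ +(4,6)–+(5,7)=  → 1/4 unlike.
Row 5: +(5,3)–+(5,4)= #(5,6)–+(5,7)≠  → 1/2 unlike.
Total adjacent occupied pairs: 27; unlike-type pairs: 11.

11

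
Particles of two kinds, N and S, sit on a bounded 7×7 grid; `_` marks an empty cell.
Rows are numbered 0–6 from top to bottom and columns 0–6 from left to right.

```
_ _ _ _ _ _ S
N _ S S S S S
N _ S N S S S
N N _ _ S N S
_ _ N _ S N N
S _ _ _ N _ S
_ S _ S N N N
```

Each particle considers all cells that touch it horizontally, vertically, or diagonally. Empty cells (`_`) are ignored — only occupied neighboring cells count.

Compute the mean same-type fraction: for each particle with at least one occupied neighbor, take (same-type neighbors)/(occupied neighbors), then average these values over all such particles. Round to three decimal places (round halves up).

(0,6)S 2/2
(1,0)N 1/1
(1,2)S 2/3
(1,3)S 4/5
(1,4)S 4/5
(1,5)S 6/6
(1,6)S 4/4
(2,0)N 3/3
(2,2)S 2/4
(2,3)N 0/6
(2,4)S 5/7
(2,5)S 7/8
(2,6)S 4/5
(3,0)N 2/2
(3,1)N 3/4
(3,4)S 3/6
(3,5)N 2/8
(3,6)S 2/5
(4,2)N 1/1
(4,4)S 1/4
(4,5)N 3/7
(4,6)N 2/4
(5,0)S 1/1
(5,4)N 3/5
(5,6)S 0/4
(6,1)S 1/1
(6,3)S 0/2
(6,4)N 2/3
(6,5)N 3/4
(6,6)N 1/2
Sum over 30 particles: 2/2 + 1/1 + 2/3 + 4/5 + 4/5 + 6/6 + 4/4 + 3/3 + 2/4 + 0/6 + 5/7 + 7/8 + 4/5 + 2/2 + 3/4 + 3/6 + 2/8 + 2/5 + 1/1 + 1/4 + 3/7 + 2/4 + 1/1 + 3/5 + 0/4 + 1/1 + 0/2 + 2/3 + 3/4 + 1/2 = 16591/840; mean = 16591/840 ÷ 30 = 16591/25200 = 0.658373… → 0.658.

0.658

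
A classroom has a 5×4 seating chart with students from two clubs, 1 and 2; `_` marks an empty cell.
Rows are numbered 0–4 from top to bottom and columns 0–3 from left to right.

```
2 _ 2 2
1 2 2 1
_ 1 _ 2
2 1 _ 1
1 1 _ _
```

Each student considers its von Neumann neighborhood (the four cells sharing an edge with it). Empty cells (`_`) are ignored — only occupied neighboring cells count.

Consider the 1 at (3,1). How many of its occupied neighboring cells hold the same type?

2

Occupied neighbors of (3,1): (2,1)=1, (4,1)=1, (3,0)=2.
Same type (1): 2 of 3.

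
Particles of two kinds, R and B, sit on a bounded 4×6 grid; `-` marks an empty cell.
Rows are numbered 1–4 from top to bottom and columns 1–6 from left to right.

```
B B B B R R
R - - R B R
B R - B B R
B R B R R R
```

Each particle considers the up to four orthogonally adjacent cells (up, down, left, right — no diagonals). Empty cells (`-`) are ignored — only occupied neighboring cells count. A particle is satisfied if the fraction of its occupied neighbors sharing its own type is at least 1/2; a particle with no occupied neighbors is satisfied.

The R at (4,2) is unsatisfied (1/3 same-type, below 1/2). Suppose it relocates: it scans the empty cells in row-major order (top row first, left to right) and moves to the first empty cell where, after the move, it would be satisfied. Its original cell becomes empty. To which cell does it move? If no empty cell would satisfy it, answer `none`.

Vacating (4,2). Empty cells in order:
  (2,2): 2/3 same-type → satisfied — stop here.

(2,2)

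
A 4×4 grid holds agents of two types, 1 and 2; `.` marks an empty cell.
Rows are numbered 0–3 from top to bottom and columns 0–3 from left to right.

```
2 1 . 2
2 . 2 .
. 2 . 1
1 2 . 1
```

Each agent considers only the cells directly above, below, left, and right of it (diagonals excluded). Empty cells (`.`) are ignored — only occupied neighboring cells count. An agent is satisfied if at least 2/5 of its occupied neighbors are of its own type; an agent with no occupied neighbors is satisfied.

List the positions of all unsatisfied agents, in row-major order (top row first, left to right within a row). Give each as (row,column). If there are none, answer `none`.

(0,1), (3,0)

(0,0)2 1/2 ✓
(0,1)1 0/1 ✗
(0,3)2 0/0 ✓
(1,0)2 1/1 ✓
(1,2)2 0/0 ✓
(2,1)2 1/1 ✓
(2,3)1 1/1 ✓
(3,0)1 0/1 ✗
(3,1)2 1/2 ✓
(3,3)1 1/1 ✓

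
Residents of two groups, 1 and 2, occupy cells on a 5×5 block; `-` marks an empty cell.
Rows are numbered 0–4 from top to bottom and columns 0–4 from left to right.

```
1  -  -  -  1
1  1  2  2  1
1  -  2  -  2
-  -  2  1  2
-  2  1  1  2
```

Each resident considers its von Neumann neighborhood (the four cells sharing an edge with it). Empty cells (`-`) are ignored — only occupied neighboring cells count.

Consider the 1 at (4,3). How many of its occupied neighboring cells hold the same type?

Occupied neighbors of (4,3): (3,3)=1, (4,2)=1, (4,4)=2.
Same type (1): 2 of 3.

2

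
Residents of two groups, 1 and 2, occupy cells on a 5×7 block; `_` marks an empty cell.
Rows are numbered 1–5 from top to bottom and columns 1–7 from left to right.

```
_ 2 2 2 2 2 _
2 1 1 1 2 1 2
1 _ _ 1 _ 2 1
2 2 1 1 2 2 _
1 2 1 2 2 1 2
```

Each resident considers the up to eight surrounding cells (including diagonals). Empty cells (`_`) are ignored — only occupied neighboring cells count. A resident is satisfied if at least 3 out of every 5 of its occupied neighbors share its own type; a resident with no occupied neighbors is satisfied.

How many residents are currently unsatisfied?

(1,2)2 2/4 not
(1,3)2 2/5 not
(1,4)2 3/5 satisfied
(1,5)2 3/5 satisfied
(1,6)2 3/4 satisfied
(2,1)2 1/3 not
(2,2)1 2/5 not
(2,3)1 3/6 not
(2,4)1 2/6 not
(2,5)2 4/7 not
(2,6)1 1/6 not
(2,7)2 2/4 not
(3,1)1 1/4 not
(3,4)1 4/6 satisfied
(3,6)2 4/6 satisfied
(3,7)1 1/4 not
(4,1)2 2/4 not
(4,2)2 2/6 not
(4,3)1 3/6 not
(4,4)1 3/6 not
(4,5)2 4/7 not
(4,6)2 4/6 satisfied
(5,1)1 0/3 not
(5,2)2 2/5 not
(5,3)1 2/5 not
(5,4)2 2/5 not
(5,5)2 3/5 satisfied
(5,6)1 0/4 not
(5,7)2 1/2 not
Unsatisfied: (1,2), (1,3), (2,1), (2,2), (2,3), (2,4), (2,5), (2,6), (2,7), (3,1), (3,7), (4,1), (4,2), (4,3), (4,4), (4,5), (5,1), (5,2), (5,3), (5,4), (5,6), (5,7) — 22 in total.

22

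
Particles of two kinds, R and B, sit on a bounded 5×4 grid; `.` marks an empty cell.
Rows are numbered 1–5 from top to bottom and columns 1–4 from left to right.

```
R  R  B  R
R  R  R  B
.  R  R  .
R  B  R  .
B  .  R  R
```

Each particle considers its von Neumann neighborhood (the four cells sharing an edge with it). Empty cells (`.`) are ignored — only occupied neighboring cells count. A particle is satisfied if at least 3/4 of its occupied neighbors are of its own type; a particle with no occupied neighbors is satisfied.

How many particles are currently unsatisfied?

Row 1: (1,1)R 2/2 ok · (1,2)R 2/3 unhappy · (1,3)B 0/3 unhappy · (1,4)R 0/2 unhappy
Row 2: (2,1)R 2/2 ok · (2,2)R 4/4 ok · (2,3)R 2/4 unhappy · (2,4)B 0/2 unhappy
Row 3: (3,2)R 2/3 unhappy · (3,3)R 3/3 ok
Row 4: (4,1)R 0/2 unhappy · (4,2)B 0/3 unhappy · (4,3)R 2/3 unhappy
Row 5: (5,1)B 0/1 unhappy · (5,3)R 2/2 ok · (5,4)R 1/1 ok
Unsatisfied: (1,2), (1,3), (1,4), (2,3), (2,4), (3,2), (4,1), (4,2), (4,3), (5,1) — 10 in total.

10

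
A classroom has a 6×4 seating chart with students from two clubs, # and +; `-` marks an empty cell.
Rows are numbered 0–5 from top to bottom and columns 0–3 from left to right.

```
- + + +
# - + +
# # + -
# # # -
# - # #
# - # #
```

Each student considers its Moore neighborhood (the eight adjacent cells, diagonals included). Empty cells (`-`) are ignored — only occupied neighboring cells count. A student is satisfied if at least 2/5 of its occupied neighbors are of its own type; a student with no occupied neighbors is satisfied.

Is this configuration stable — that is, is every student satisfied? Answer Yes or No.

(0,1)+ 2/3 ok
(0,2)+ 4/4 ok
(0,3)+ 3/3 ok
(1,0)# 2/3 ok
(1,2)+ 5/6 ok
(1,3)+ 4/4 ok
(2,0)# 4/4 ok
(2,1)# 5/7 ok
(2,2)+ 2/5 ok
(3,0)# 4/4 ok
(3,1)# 6/7 ok
(3,2)# 4/5 ok
(4,0)# 3/3 ok
(4,2)# 5/5 ok
(4,3)# 4/4 ok
(5,0)# 1/1 ok
(5,2)# 3/3 ok
(5,3)# 3/3 ok
All meet the threshold, so the configuration is stable.

Yes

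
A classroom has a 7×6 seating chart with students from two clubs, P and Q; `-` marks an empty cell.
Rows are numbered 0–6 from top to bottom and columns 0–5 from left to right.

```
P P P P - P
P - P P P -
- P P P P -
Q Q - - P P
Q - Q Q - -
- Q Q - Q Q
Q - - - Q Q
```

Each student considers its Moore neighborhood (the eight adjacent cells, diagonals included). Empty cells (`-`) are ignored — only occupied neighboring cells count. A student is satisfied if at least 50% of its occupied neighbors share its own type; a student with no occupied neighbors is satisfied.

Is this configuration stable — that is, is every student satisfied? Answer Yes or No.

Row 0: (0,0)P 2/2 ok · (0,1)P 4/4 ok · (0,2)P 4/4 ok · (0,3)P 4/4 ok · (0,5)P 1/1 ok
Row 1: (1,0)P 3/3 ok · (1,2)P 7/7 ok · (1,3)P 7/7 ok · (1,4)P 5/5 ok
Row 2: (2,1)P 3/5 ok · (2,2)P 4/5 ok · (2,3)P 6/6 ok · (2,4)P 5/5 ok
Row 3: (3,0)Q 2/3 ok · (3,1)Q 3/5 ok · (3,4)P 3/4 ok · (3,5)P 2/2 ok
Row 4: (4,0)Q 3/3 ok · (4,2)Q 4/4 ok · (4,3)Q 3/4 ok
Row 5: (5,1)Q 4/4 ok · (5,2)Q 3/3 ok · (5,4)Q 4/4 ok · (5,5)Q 3/3 ok
Row 6: (6,0)Q 1/1 ok · (6,4)Q 3/3 ok · (6,5)Q 3/3 ok
All meet the threshold, so the configuration is stable.

Yes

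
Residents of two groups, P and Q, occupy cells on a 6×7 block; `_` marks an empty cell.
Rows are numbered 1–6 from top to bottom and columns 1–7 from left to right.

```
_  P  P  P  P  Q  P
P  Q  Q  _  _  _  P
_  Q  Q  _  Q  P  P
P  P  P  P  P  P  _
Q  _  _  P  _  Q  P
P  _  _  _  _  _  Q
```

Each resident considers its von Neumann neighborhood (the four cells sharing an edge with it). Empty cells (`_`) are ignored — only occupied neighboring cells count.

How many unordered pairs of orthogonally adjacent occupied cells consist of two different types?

14

Scan each occupied cell's neighbors to the right and below so each pair is counted once.
From row 1: 4 unlike of 8 pairs (running 4/8).
From row 2: 1 unlike of 5 pairs (running 5/13).
From row 3: 4 unlike of 7 pairs (running 9/20).
From row 4: 2 unlike of 8 pairs (running 11/28).
From row 5: 3 unlike of 3 pairs (running 14/31).
Total adjacent occupied pairs: 31; unlike-type pairs: 14.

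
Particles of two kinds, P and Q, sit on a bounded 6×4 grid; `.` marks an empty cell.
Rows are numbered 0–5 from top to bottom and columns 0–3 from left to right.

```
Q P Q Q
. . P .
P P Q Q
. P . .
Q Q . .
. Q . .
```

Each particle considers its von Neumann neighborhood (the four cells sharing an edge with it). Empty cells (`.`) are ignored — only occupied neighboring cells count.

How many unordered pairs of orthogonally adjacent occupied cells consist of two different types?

6

Scan each occupied cell's neighbors to the right and below so each pair is counted once.
From row 0: 3 unlike of 4 pairs (running 3/4).
From row 1: 1 unlike of 1 pairs (running 4/5).
From row 2: 1 unlike of 4 pairs (running 5/9).
From row 3: 1 unlike of 1 pairs (running 6/10).
From row 4: 0 unlike of 2 pairs (running 6/12).
Total adjacent occupied pairs: 12; unlike-type pairs: 6.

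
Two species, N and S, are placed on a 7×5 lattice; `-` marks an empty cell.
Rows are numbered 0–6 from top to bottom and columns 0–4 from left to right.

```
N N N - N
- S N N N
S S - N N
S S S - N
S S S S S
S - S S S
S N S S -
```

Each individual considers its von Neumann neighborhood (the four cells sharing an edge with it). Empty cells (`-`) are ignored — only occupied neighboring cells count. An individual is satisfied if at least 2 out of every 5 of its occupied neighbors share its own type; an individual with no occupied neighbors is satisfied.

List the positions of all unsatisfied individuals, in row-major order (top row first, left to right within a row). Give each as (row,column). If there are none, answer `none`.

(1,1), (6,1)

Row 0: (0,0)N 1/1 ok · (0,1)N 2/3 ok · (0,2)N 2/2 ok · (0,4)N 1/1 ok
Row 1: (1,1)S 1/3 unhappy · (1,2)N 2/3 ok · (1,3)N 3/3 ok · (1,4)N 3/3 ok
Row 2: (2,0)S 2/2 ok · (2,1)S 3/3 ok · (2,3)N 2/2 ok · (2,4)N 3/3 ok
Row 3: (3,0)S 3/3 ok · (3,1)S 4/4 ok · (3,2)S 2/2 ok · (3,4)N 1/2 ok
Row 4: (4,0)S 3/3 ok · (4,1)S 3/3 ok · (4,2)S 4/4 ok · (4,3)S 3/3 ok · (4,4)S 2/3 ok
Row 5: (5,0)S 2/2 ok · (5,2)S 3/3 ok · (5,3)S 4/4 ok · (5,4)S 2/2 ok
Row 6: (6,0)S 1/2 ok · (6,1)N 0/2 unhappy · (6,2)S 2/3 ok · (6,3)S 2/2 ok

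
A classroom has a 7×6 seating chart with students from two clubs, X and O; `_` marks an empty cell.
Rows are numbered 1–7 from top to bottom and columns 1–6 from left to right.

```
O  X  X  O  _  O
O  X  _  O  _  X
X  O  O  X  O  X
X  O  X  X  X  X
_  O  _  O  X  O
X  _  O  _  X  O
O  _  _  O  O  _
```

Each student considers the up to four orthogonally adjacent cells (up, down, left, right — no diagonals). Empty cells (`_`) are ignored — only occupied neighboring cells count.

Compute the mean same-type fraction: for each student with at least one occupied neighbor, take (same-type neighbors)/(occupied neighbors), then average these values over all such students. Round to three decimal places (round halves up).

0.438

(1,1)O 1/2
(1,2)X 2/3
(1,3)X 1/2
(1,4)O 1/2
(1,6)O 0/1
(2,1)O 1/3
(2,2)X 1/3
(2,4)O 1/2
(2,6)X 1/2
(3,1)X 1/3
(3,2)O 2/4
(3,3)O 1/3
(3,4)X 1/4
(3,5)O 0/3
(3,6)X 2/3
(4,1)X 1/2
(4,2)O 2/4
(4,3)X 1/3
(4,4)X 3/4
(4,5)X 3/4
(4,6)X 2/3
(5,2)O 1/1
(5,4)O 0/2
(5,5)X 2/4
(5,6)O 1/3
(6,1)X 0/1
(6,3)O — no occupied neighbors
(6,5)X 1/3
(6,6)O 1/2
(7,1)O 0/1
(7,4)O 1/1
(7,5)O 1/2
Sum over 31 students: 1/2 + 2/3 + 1/2 + 1/2 + 0/1 + 1/3 + 1/3 + 1/2 + 1/2 + 1/3 + 2/4 + 1/3 + 1/4 + 0/3 + 2/3 + 1/2 + 2/4 + 1/3 + 3/4 + 3/4 + 2/3 + 1/1 + 0/2 + 2/4 + 1/3 + 0/1 + 1/3 + 1/2 + 0/1 + 1/1 + 1/2 = 163/12; mean = 163/12 ÷ 31 = 163/372 = 0.438172… → 0.438.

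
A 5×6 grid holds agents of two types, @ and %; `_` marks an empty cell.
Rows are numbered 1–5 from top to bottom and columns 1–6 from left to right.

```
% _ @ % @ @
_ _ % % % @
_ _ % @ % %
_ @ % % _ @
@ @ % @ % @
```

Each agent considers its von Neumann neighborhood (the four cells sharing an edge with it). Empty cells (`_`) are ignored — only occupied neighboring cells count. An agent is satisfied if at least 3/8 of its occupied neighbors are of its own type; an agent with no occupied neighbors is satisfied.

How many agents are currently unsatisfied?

(1,1)% 0/0 ok
(1,3)@ 0/2 unhappy
(1,4)% 1/3 unhappy
(1,5)@ 1/3 unhappy
(1,6)@ 2/2 ok
(2,3)% 2/3 ok
(2,4)% 3/4 ok
(2,5)% 2/4 ok
(2,6)@ 1/3 unhappy
(3,3)% 2/3 ok
(3,4)@ 0/4 unhappy
(3,5)% 2/3 ok
(3,6)% 1/3 unhappy
(4,2)@ 1/2 ok
(4,3)% 3/4 ok
(4,4)% 1/3 unhappy
(4,6)@ 1/2 ok
(5,1)@ 1/1 ok
(5,2)@ 2/3 ok
(5,3)% 1/3 unhappy
(5,4)@ 0/3 unhappy
(5,5)% 0/2 unhappy
(5,6)@ 1/2 ok
Unsatisfied: (1,3), (1,4), (1,5), (2,6), (3,4), (3,6), (4,4), (5,3), (5,4), (5,5) — 10 in total.

10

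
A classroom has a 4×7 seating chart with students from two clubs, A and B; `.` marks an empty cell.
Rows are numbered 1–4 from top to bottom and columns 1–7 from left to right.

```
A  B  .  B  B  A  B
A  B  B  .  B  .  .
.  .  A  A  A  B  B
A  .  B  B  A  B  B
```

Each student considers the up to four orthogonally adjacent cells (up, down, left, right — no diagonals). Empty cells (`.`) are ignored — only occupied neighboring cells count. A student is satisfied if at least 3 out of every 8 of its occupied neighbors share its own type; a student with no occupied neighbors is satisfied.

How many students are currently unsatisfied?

Row 1: (1,1)A 1/2 ok · (1,2)B 1/2 ok · (1,4)B 1/1 ok · (1,5)B 2/3 ok · (1,6)A 0/2 unhappy · (1,7)B 0/1 unhappy
Row 2: (2,1)A 1/2 ok · (2,2)B 2/3 ok · (2,3)B 1/2 ok · (2,5)B 1/2 ok
Row 3: (3,3)A 1/3 unhappy · (3,4)A 2/3 ok · (3,5)A 2/4 ok · (3,6)B 2/3 ok · (3,7)B 2/2 ok
Row 4: (4,1)A 0/0 ok · (4,3)B 1/2 ok · (4,4)B 1/3 unhappy · (4,5)A 1/3 unhappy · (4,6)B 2/3 ok · (4,7)B 2/2 ok
Unsatisfied: (1,6), (1,7), (3,3), (4,4), (4,5) — 5 in total.

5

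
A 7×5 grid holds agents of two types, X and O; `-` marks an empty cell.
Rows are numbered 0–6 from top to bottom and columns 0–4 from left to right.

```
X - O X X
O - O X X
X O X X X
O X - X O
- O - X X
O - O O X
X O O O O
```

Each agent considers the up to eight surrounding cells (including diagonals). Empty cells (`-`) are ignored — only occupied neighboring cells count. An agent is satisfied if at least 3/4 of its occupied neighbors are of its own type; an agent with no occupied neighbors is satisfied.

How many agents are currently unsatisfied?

Row 0: (0,0)X 0/1 unhappy · (0,2)O 1/3 unhappy · (0,3)X 3/5 unhappy · (0,4)X 3/3 ok
Row 1: (1,0)O 1/3 unhappy · (1,2)O 2/6 unhappy · (1,3)X 6/8 ok · (1,4)X 5/5 ok
Row 2: (2,0)X 1/4 unhappy · (2,1)O 3/6 unhappy · (2,2)X 4/6 unhappy · (2,3)X 5/7 unhappy · (2,4)X 4/5 ok
Row 3: (3,0)O 2/4 unhappy · (3,1)X 2/5 unhappy · (3,3)X 5/6 ok · (3,4)O 0/5 unhappy
Row 4: (4,1)O 3/4 ok · (4,3)X 3/6 unhappy · (4,4)X 3/5 unhappy
Row 5: (5,0)O 2/3 unhappy · (5,2)O 5/6 ok · (5,3)O 4/7 unhappy · (5,4)X 2/5 unhappy
Row 6: (6,0)X 0/2 unhappy · (6,1)O 3/4 ok · (6,2)O 4/4 ok · (6,3)O 4/5 ok · (6,4)O 2/3 unhappy
Unsatisfied: (0,0), (0,2), (0,3), (1,0), (1,2), (2,0), (2,1), (2,2), (2,3), (3,0), (3,1), (3,4), (4,3), (4,4), (5,0), (5,3), (5,4), (6,0), (6,4) — 19 in total.

19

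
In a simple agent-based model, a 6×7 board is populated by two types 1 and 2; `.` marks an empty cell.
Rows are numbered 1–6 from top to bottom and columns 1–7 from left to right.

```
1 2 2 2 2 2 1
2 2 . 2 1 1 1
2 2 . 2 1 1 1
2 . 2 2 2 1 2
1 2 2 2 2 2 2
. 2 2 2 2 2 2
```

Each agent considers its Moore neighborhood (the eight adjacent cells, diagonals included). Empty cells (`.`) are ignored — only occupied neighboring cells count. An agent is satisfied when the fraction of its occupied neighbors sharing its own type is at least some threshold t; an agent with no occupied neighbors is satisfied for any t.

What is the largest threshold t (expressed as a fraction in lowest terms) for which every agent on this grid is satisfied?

(1,1)1 0/3
(1,2)2 3/4
(1,3)2 4/4
(1,4)2 3/4
(1,5)2 3/5
(1,6)2 1/5
(1,7)1 2/3
(2,1)2 4/5
(2,2)2 5/6
(2,4)2 4/6
(2,5)1 3/8
(2,6)1 6/8
(2,7)1 4/5
(3,1)2 4/4
(3,2)2 5/5
(3,4)2 4/6
(3,5)1 4/8
(3,6)1 6/8
(3,7)1 4/5
(4,1)2 3/4
(4,3)2 6/6
(4,4)2 6/7
(4,5)2 5/8
(4,6)1 3/8
(4,7)2 2/5
(5,1)1 0/3
(5,2)2 5/6
(5,3)2 7/7
(5,4)2 8/8
(5,5)2 7/8
(5,6)2 7/8
(5,7)2 4/5
(6,2)2 3/4
(6,3)2 5/5
(6,4)2 5/5
(6,5)2 5/5
(6,6)2 5/5
(6,7)2 3/3
The smallest same-type fraction is 0/3 at (1,1), which reduces to 0/1. Any threshold above that leaves this agent unsatisfied.

0/1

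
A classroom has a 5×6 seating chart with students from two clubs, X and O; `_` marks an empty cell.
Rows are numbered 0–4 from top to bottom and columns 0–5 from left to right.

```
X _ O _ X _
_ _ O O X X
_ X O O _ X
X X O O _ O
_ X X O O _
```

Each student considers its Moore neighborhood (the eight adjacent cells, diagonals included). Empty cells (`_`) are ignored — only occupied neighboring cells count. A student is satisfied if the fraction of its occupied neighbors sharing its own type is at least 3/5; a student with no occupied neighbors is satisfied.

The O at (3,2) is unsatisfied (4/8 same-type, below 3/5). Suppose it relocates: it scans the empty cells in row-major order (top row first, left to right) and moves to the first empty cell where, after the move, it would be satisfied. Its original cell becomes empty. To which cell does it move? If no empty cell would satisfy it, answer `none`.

Vacating (3,2). Empty cells in order:
  (0,1): 2/3 same-type → satisfied — stop here.

(0,1)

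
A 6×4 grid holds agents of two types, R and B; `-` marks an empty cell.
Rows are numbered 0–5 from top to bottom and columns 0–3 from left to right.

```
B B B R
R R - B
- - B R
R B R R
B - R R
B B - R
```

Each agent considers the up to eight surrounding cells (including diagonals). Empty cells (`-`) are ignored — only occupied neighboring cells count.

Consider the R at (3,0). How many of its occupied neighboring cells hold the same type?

Occupied neighbors of (3,0): (3,1)=B, (4,0)=B.
Same type (R): 0 of 2.

0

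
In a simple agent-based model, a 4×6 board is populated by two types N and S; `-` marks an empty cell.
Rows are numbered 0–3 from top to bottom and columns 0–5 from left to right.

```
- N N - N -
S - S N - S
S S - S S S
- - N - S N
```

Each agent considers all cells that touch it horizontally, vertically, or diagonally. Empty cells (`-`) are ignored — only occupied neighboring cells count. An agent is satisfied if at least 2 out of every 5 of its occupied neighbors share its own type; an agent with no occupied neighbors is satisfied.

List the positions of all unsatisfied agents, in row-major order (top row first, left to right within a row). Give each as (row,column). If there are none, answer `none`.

(0,1), (3,2), (3,5)

Row 0: (0,1)N 1/3 ✗ · (0,2)N 2/3 ✓ · (0,4)N 1/2 ✓
Row 1: (1,0)S 2/3 ✓ · (1,2)S 2/5 ✓ · (1,3)N 2/5 ✓ · (1,5)S 2/3 ✓
Row 2: (2,0)S 2/2 ✓ · (2,1)S 3/4 ✓ · (2,3)S 3/5 ✓ · (2,4)S 4/6 ✓ · (2,5)S 3/4 ✓
Row 3: (3,2)N 0/2 ✗ · (3,4)S 3/4 ✓ · (3,5)N 0/3 ✗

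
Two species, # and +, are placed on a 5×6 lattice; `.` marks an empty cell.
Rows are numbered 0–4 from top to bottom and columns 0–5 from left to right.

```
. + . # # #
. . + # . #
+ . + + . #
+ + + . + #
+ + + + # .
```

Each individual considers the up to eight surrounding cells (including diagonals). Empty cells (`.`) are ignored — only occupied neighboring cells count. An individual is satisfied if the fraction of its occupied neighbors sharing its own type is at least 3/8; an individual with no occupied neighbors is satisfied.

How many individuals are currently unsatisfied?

1

(0,1)+ 1/1 ok
(0,3)# 2/3 ok
(0,4)# 4/4 ok
(0,5)# 2/2 ok
(1,2)+ 3/5 ok
(1,3)# 2/5 ok
(1,5)# 3/3 ok
(2,0)+ 2/2 ok
(2,2)+ 4/5 ok
(2,3)+ 4/5 ok
(2,5)# 2/3 ok
(3,0)+ 4/4 ok
(3,1)+ 7/7 ok
(3,2)+ 6/6 ok
(3,4)+ 2/5 ok
(3,5)# 2/3 ok
(4,0)+ 3/3 ok
(4,1)+ 5/5 ok
(4,2)+ 4/4 ok
(4,3)+ 3/4 ok
(4,4)# 1/3 unhappy
Unsatisfied: (4,4) — 1 in total.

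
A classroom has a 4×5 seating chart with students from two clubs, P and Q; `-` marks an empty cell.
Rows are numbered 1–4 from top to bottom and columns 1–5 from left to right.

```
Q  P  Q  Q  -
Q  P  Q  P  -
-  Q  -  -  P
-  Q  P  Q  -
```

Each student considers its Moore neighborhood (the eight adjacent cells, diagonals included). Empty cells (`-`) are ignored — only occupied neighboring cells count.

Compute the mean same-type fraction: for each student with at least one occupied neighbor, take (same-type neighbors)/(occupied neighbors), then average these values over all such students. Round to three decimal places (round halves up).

0.355

Row 1: (1,1)Q 1/3 · (1,2)P 1/5 · (1,3)Q 2/5 · (1,4)Q 2/3
Row 2: (2,1)Q 2/4 · (2,2)P 1/6 · (2,3)Q 3/6 · (2,4)P 1/4
Row 3: (3,2)Q 3/5 · (3,5)P 1/2
Row 4: (4,2)Q 1/2 · (4,3)P 0/3 · (4,4)Q 0/2
Sum over 13 students: 1/3 + 1/5 + 2/5 + 2/3 + 2/4 + 1/6 + 3/6 + 1/4 + 3/5 + 1/2 + 1/2 + 0/3 + 0/2 = 277/60; mean = 277/60 ÷ 13 = 277/780 = 0.355128… → 0.355.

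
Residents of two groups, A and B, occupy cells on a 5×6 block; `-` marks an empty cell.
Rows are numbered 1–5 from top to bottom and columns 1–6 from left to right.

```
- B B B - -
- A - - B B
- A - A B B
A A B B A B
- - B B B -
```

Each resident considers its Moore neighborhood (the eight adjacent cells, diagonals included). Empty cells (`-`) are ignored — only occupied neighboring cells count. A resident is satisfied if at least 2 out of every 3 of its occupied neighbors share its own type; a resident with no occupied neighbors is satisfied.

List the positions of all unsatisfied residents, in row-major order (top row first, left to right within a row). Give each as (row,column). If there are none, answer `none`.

Row 1: (1,2)B 1/2 ✗ · (1,3)B 2/3 ✓ · (1,4)B 2/2 ✓
Row 2: (2,2)A 1/3 ✗ · (2,5)B 4/5 ✓ · (2,6)B 3/3 ✓
Row 3: (3,2)A 3/4 ✓ · (3,4)A 1/5 ✗ · (3,5)B 5/7 ✓ · (3,6)B 4/5 ✓
Row 4: (4,1)A 2/2 ✓ · (4,2)A 2/4 ✗ · (4,3)B 3/6 ✗ · (4,4)B 5/7 ✓ · (4,5)A 1/7 ✗ · (4,6)B 3/4 ✓
Row 5: (5,3)B 3/4 ✓ · (5,4)B 4/5 ✓ · (5,5)B 3/4 ✓

(1,2), (2,2), (3,4), (4,2), (4,3), (4,5)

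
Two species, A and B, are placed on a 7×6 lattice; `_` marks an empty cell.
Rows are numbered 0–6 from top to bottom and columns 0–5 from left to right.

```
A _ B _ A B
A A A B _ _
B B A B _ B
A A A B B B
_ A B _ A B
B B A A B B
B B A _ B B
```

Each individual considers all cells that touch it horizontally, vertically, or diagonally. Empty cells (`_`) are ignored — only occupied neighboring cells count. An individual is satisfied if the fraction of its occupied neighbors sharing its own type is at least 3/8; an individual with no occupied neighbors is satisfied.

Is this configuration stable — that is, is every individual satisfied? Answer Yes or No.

Row 0: (0,0)A 2/2 ok · (0,2)B 1/3 unhappy · (0,4)A 0/2 unhappy · (0,5)B 0/1 unhappy
Row 1: (1,0)A 2/4 ok · (1,1)A 4/7 ok · (1,2)A 2/6 unhappy · (1,3)B 2/5 ok
Row 2: (2,0)B 1/5 unhappy · (2,1)B 1/8 unhappy · (2,2)A 4/8 ok · (2,3)B 3/6 ok · (2,5)B 2/2 ok
Row 3: (3,0)A 2/4 ok · (3,1)A 4/7 ok · (3,2)A 3/7 ok · (3,3)B 3/6 ok · (3,4)B 5/6 ok · (3,5)B 3/4 ok
Row 4: (4,1)A 4/7 ok · (4,2)B 2/7 unhappy · (4,4)A 1/7 unhappy · (4,5)B 4/5 ok
Row 5: (5,0)B 3/4 ok · (5,1)B 4/7 ok · (5,2)A 3/6 ok · (5,3)A 3/6 ok · (5,4)B 4/6 ok · (5,5)B 4/5 ok
Row 6: (6,0)B 3/3 ok · (6,1)B 3/5 ok · (6,2)A 2/4 ok · (6,4)B 3/4 ok · (6,5)B 3/3 ok
For instance (0,2) has only 1/3 same-type neighbors, below 3/8.

No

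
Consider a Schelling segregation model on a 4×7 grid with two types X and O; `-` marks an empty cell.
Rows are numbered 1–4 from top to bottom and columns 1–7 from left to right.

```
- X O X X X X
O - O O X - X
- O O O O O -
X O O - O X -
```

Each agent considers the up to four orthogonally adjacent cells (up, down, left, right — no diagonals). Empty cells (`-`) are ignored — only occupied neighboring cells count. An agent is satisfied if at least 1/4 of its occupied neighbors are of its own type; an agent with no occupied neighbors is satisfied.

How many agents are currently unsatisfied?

Row 1: (1,2)X 0/1 unhappy · (1,3)O 1/3 ok · (1,4)X 1/3 ok · (1,5)X 3/3 ok · (1,6)X 2/2 ok · (1,7)X 2/2 ok
Row 2: (2,1)O 0/0 ok · (2,3)O 3/3 ok · (2,4)O 2/4 ok · (2,5)X 1/3 ok · (2,7)X 1/1 ok
Row 3: (3,2)O 2/2 ok · (3,3)O 4/4 ok · (3,4)O 3/3 ok · (3,5)O 3/4 ok · (3,6)O 1/2 ok
Row 4: (4,1)X 0/1 unhappy · (4,2)O 2/3 ok · (4,3)O 2/2 ok · (4,5)O 1/2 ok · (4,6)X 0/2 unhappy
Unsatisfied: (1,2), (4,1), (4,6) — 3 in total.

3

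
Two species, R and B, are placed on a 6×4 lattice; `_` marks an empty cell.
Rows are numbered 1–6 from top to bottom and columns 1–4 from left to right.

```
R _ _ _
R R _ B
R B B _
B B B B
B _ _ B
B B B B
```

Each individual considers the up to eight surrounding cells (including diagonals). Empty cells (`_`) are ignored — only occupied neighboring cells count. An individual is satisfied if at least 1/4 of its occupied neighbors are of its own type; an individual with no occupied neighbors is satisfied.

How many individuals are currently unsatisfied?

0

(1,1)R 2/2 ✓
(2,1)R 3/4 ✓
(2,2)R 3/5 ✓
(2,4)B 1/1 ✓
(3,1)R 2/5 ✓
(3,2)B 4/7 ✓
(3,3)B 5/6 ✓
(4,1)B 3/4 ✓
(4,2)B 5/6 ✓
(4,3)B 5/5 ✓
(4,4)B 3/3 ✓
(5,1)B 4/4 ✓
(5,4)B 4/4 ✓
(6,1)B 2/2 ✓
(6,2)B 3/3 ✓
(6,3)B 3/3 ✓
(6,4)B 2/2 ✓
Every one meets the threshold.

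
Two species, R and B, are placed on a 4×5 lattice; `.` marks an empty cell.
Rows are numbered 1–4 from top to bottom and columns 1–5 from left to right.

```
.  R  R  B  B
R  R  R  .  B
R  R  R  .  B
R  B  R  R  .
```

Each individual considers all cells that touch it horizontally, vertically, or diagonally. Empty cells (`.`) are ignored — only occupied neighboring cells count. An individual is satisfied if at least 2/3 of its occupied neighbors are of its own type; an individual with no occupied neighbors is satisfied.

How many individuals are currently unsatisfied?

Row 1: (1,2)R 4/4 ok · (1,3)R 3/4 ok · (1,4)B 2/4 unhappy · (1,5)B 2/2 ok
Row 2: (2,1)R 4/4 ok · (2,2)R 7/7 ok · (2,3)R 5/6 ok · (2,5)B 3/3 ok
Row 3: (3,1)R 4/5 ok · (3,2)R 7/8 ok · (3,3)R 5/6 ok · (3,5)B 1/2 unhappy
Row 4: (4,1)R 2/3 ok · (4,2)B 0/5 unhappy · (4,3)R 3/4 ok · (4,4)R 2/3 ok
Unsatisfied: (1,4), (3,5), (4,2) — 3 in total.

3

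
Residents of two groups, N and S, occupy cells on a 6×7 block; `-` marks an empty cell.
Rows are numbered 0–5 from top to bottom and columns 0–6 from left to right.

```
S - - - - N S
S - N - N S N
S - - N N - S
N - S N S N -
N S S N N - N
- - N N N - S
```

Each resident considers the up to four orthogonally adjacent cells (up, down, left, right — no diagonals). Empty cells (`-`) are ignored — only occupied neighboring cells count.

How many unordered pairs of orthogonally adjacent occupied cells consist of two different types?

Scan each occupied cell's neighbors to the right and below so each pair is counted once.
From row 0: 3 unlike of 4 pairs (running 3/4).
From row 1: 3 unlike of 5 pairs (running 6/9).
From row 2: 2 unlike of 4 pairs (running 8/13).
From row 3: 4 unlike of 7 pairs (running 12/20).
From row 4: 4 unlike of 8 pairs (running 16/28).
From row 5: 0 unlike of 2 pairs (running 16/30).
Total adjacent occupied pairs: 30; unlike-type pairs: 16.

16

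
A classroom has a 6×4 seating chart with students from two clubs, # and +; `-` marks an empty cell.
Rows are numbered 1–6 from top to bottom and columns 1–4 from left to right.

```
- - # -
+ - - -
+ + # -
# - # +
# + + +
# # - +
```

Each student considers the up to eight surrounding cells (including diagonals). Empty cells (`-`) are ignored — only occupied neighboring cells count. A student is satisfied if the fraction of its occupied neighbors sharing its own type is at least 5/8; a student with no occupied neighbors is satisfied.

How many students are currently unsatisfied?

7

Row 1: (1,3)# 0/0 satisfied
Row 2: (2,1)+ 2/2 satisfied
Row 3: (3,1)+ 2/3 satisfied · (3,2)+ 2/5 not · (3,3)# 1/3 not
Row 4: (4,1)# 1/4 not · (4,3)# 1/6 not · (4,4)+ 2/4 not
Row 5: (5,1)# 3/4 satisfied · (5,2)+ 1/6 not · (5,3)+ 4/6 satisfied · (5,4)+ 3/4 satisfied
Row 6: (6,1)# 2/3 satisfied · (6,2)# 2/4 not · (6,4)+ 2/2 satisfied
Unsatisfied: (3,2), (3,3), (4,1), (4,3), (4,4), (5,2), (6,2) — 7 in total.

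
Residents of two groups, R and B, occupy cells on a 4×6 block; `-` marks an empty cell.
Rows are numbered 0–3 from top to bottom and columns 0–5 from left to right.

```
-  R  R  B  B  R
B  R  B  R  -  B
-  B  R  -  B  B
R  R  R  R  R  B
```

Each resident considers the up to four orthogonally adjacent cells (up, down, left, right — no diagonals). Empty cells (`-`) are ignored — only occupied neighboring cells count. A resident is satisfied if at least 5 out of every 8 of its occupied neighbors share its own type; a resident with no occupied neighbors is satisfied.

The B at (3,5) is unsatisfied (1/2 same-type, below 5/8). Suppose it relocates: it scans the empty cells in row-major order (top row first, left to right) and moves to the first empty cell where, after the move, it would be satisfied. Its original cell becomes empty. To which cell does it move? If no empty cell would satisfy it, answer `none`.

(1,4)

Vacating (3,5). Empty cells in order:
  (0,0): 1/2 same-type → still unsatisfied.
  (1,4): 3/4 same-type → satisfied — stop here.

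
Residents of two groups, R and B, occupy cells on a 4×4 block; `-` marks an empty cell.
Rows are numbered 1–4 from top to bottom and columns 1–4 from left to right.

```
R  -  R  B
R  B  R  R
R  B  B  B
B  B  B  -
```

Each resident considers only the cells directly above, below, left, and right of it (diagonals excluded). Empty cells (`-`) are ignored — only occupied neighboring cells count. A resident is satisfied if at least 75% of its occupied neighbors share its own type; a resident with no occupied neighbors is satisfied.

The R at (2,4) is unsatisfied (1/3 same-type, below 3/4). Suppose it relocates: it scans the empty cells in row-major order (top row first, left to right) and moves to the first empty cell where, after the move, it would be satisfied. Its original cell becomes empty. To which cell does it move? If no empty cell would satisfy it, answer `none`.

none

Vacating (2,4). Empty cells in order:
  (1,2): 2/3 same-type → still unsatisfied.
  (4,4): 0/2 same-type → still unsatisfied.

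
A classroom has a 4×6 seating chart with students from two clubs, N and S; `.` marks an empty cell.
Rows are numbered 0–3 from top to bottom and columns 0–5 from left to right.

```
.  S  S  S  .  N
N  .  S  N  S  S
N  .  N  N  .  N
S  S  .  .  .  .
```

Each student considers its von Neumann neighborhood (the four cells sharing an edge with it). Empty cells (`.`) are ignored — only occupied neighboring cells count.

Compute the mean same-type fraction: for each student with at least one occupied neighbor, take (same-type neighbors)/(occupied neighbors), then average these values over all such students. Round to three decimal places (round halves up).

0.561

Row 0: (0,1)S 1/1 · (0,2)S 3/3 · (0,3)S 1/2 · (0,5)N 0/1
Row 1: (1,0)N 1/1 · (1,2)S 1/3 · (1,3)N 1/4 · (1,4)S 1/2 · (1,5)S 1/3
Row 2: (2,0)N 1/2 · (2,2)N 1/2 · (2,3)N 2/2 · (2,5)N 0/1
Row 3: (3,0)S 1/2 · (3,1)S 1/1
Sum over 15 students: 1/1 + 3/3 + 1/2 + 0/1 + 1/1 + 1/3 + 1/4 + 1/2 + 1/3 + 1/2 + 1/2 + 2/2 + 0/1 + 1/2 + 1/1 = 101/12; mean = 101/12 ÷ 15 = 101/180 = 0.561111… → 0.561.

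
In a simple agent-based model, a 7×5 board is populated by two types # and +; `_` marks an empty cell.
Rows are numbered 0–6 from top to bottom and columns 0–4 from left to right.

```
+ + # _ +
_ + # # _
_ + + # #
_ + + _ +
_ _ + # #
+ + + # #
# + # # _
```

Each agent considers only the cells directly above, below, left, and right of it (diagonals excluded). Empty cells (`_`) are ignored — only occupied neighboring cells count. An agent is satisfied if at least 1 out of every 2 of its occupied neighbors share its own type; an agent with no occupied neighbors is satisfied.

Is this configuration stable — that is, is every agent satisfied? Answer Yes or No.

No

Row 0: (0,0)+ 1/1 ok · (0,1)+ 2/3 ok · (0,2)# 1/2 ok · (0,4)+ 0/0 ok
Row 1: (1,1)+ 2/3 ok · (1,2)# 2/4 ok · (1,3)# 2/2 ok
Row 2: (2,1)+ 3/3 ok · (2,2)+ 2/4 ok · (2,3)# 2/3 ok · (2,4)# 1/2 ok
Row 3: (3,1)+ 2/2 ok · (3,2)+ 3/3 ok · (3,4)+ 0/2 unhappy
Row 4: (4,2)+ 2/3 ok · (4,3)# 2/3 ok · (4,4)# 2/3 ok
Row 5: (5,0)+ 1/2 ok · (5,1)+ 3/3 ok · (5,2)+ 2/4 ok · (5,3)# 3/4 ok · (5,4)# 2/2 ok
Row 6: (6,0)# 0/2 unhappy · (6,1)+ 1/3 unhappy · (6,2)# 1/3 unhappy · (6,3)# 2/2 ok
For instance (3,4) has only 0/2 same-type neighbors, below 1/2.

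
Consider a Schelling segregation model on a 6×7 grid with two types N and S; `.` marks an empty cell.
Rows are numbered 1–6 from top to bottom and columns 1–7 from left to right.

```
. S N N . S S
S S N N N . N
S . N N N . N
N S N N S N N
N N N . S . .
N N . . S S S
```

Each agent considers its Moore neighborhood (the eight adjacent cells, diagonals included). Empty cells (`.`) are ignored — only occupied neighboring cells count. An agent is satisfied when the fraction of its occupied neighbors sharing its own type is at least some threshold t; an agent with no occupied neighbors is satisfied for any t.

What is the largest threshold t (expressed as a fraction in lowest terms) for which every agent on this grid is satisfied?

Row 1: (1,2)S 2/4 · (1,3)N 3/5 · (1,4)N 4/4 · (1,6)S 1/3 · (1,7)S 1/2
Row 2: (2,1)S 3/3 · (2,2)S 3/6 · (2,3)N 5/7 · (2,4)N 7/7 · (2,5)N 4/5 · (2,7)N 1/3
Row 3: (3,1)S 3/4 · (3,3)N 5/7 · (3,4)N 7/8 · (3,5)N 5/6 · (3,7)N 3/3
Row 4: (4,1)N 2/4 · (4,2)S 1/7 · (4,3)N 5/6 · (4,4)N 5/7 · (4,5)S 1/5 · (4,6)N 3/5 · (4,7)N 2/2
Row 5: (5,1)N 4/5 · (5,2)N 6/7 · (5,3)N 4/5 · (5,5)S 3/5
Row 6: (6,1)N 3/3 · (6,2)N 4/4 · (6,5)S 2/2 · (6,6)S 3/3 · (6,7)S 1/1
The smallest same-type fraction is 1/7 at (4,2), which reduces to 1/7. Any threshold above that leaves this agent unsatisfied.

1/7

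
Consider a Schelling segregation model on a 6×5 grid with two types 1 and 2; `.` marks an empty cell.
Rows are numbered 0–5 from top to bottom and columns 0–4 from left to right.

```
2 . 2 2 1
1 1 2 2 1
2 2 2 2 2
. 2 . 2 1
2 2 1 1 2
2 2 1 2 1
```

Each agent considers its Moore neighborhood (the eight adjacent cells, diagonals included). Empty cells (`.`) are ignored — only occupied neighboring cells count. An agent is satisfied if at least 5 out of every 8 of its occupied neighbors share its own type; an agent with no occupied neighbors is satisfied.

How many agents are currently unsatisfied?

(0,0)2 0/2 ✗
(0,2)2 3/4 ✓
(0,3)2 3/5 ✗
(0,4)1 1/3 ✗
(1,0)1 1/4 ✗
(1,1)1 1/7 ✗
(1,2)2 6/7 ✓
(1,3)2 6/8 ✓
(1,4)1 1/5 ✗
(2,0)2 2/4 ✗
(2,1)2 4/6 ✓
(2,2)2 6/7 ✓
(2,3)2 5/7 ✓
(2,4)2 3/5 ✗
(3,1)2 5/6 ✓
(3,3)2 4/7 ✗
(3,4)1 1/5 ✗
(4,0)2 4/4 ✓
(4,1)2 4/6 ✓
(4,2)1 2/7 ✗
(4,3)1 4/7 ✗
(4,4)2 2/5 ✗
(5,0)2 3/3 ✓
(5,1)2 3/5 ✗
(5,2)1 2/5 ✗
(5,3)2 1/5 ✗
(5,4)1 1/3 ✗
Unsatisfied: (0,0), (0,3), (0,4), (1,0), (1,1), (1,4), (2,0), (2,4), (3,3), (3,4), (4,2), (4,3), (4,4), (5,1), (5,2), (5,3), (5,4) — 17 in total.

17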